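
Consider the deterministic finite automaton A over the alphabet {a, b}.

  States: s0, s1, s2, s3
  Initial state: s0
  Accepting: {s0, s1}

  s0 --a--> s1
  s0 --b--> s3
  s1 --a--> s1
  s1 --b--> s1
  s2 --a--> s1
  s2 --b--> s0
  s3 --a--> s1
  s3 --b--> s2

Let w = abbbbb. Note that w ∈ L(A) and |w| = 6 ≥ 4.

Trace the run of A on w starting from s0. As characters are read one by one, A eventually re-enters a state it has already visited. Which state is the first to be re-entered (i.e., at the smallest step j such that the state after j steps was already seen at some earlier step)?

State sequence: s0 -a-> s1 -b-> s1 -b-> s1 -b-> s1 -b-> s1 -b-> s1
First repeat at step 2: s1 was already visited.

The earliest repeat is at step j = 2: A is in s1, which it already visited at step i = 1.

s1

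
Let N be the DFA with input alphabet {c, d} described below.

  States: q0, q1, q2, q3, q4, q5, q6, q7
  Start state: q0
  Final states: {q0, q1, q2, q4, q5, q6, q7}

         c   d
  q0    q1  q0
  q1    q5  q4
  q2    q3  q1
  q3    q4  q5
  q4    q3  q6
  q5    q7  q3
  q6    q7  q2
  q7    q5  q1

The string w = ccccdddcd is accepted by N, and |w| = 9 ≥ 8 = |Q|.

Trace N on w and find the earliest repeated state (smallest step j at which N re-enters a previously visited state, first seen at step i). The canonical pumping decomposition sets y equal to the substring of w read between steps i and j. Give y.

Run of N on w = c c c c d d d c d:
  step 0: q0  (start)
  step 1: q1  (read c: q0→q1)
  step 2: q5  (read c: q1→q5)
  step 3: q7  (read c: q5→q7)
  step 4: q5  (read c: q7→q5)   ← first repeat (q5 seen earlier)
  step 5: q3  (read d: q5→q3)
  step 6: q5  (read d: q3→q5)
  step 7: q3  (read d: q5→q3)
  step 8: q4  (read c: q3→q4)
  step 9: q6  (read d: q4→q6)

So i = 2, j = 4, giving x = w[0:2] = cc, y = w[2:4] = cc, z = w[4:9] = dddcd.
Check: |xy| = 4 ≤ 8 and |y| = 2 ≥ 1. Reading y takes N from q5 back to q5, so every xyⁱz is accepted.

cc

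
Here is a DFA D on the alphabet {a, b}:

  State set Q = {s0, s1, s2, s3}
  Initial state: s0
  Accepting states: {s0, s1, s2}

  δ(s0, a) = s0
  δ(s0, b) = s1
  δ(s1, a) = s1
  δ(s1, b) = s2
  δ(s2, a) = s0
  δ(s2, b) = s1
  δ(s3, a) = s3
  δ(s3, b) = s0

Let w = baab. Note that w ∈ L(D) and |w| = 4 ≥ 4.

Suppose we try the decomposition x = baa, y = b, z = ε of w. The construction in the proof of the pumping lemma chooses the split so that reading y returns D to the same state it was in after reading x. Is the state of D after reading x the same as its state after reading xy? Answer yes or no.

no

State sequence: s0 -b-> s1 -a-> s1 -a-> s1 -b-> s2

After x (step 3): s1. After xy (step 4): s2.
They differ (s1 ≠ s2), so y is not a cycle from the state after x; this split is not the one the pumping-lemma construction produces, and pumping y need not keep the string in L(D).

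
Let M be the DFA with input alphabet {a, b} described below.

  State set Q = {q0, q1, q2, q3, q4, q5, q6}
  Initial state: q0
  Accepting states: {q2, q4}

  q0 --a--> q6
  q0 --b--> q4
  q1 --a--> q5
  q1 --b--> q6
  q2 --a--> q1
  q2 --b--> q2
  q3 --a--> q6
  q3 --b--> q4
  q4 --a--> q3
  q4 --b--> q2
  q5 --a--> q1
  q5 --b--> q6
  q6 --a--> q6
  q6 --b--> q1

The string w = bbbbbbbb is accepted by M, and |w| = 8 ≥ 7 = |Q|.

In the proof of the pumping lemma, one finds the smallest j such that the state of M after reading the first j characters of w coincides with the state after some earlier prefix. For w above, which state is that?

q2

State sequence: q0 -b-> q4 -b-> q2 -b-> q2 -b-> q2 -b-> q2 -b-> q2 -b-> q2 -b-> q2
First repeat at step 3: q2 was already visited.

The earliest repeat is at step j = 3: M is in q2, which it already visited at step i = 2.
With |Q| = 7, pigeonhole forces a state repeat no later than step 7; the substring read between the first and second visits to that state can be pumped.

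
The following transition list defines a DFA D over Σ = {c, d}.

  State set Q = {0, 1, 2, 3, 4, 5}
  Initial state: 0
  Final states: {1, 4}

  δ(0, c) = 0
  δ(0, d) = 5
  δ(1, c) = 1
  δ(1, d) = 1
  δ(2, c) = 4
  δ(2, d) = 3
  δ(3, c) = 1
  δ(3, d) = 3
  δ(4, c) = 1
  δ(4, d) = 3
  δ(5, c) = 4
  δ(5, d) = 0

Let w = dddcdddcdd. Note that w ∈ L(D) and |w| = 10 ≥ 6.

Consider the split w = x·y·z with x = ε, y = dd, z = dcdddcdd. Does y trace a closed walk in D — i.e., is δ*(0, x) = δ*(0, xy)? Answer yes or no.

Run of D on the first 2 characters of w = d d:
  step 0: 0  (start)
  step 1: 5  (read d: 0→5)
  step 2: 0  (read d: 5→0)

After x (step 0): 0. After xy (step 2): 0.
They match, so y = dd drives D around a cycle from 0 back to itself; pumping y any number of times keeps D in 0 before reading z, and xyⁱz ∈ L(D) for every i ≥ 0.

yes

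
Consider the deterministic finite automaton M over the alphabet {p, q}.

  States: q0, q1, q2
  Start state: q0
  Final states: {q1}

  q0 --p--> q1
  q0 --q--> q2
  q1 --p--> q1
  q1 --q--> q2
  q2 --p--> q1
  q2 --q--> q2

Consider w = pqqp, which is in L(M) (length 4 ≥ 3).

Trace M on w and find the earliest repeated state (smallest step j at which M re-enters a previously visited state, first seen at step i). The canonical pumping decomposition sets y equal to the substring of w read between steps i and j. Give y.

q

Run of M on w = p q q p:
  step 0: q0  (start)
  step 1: q1  (read p: q0→q1)
  step 2: q2  (read q: q1→q2)
  step 3: q2  (read q: q2→q2)   ← first repeat (q2 seen earlier)
  step 4: q1  (read p: q2→q1)

So i = 2, j = 3, giving x = w[0:2] = pq, y = w[2:3] = q, z = w[3:4] = p.
Check: |xy| = 3 ≤ 3 and |y| = 1 ≥ 1. Reading y takes M from q2 back to q2, so every xyⁱz is accepted.
The DFA has 3 states, so the proof of the pumping lemma guarantees a repeated state among the first 3+1 visited; the segment between the two visits is the pumpable y.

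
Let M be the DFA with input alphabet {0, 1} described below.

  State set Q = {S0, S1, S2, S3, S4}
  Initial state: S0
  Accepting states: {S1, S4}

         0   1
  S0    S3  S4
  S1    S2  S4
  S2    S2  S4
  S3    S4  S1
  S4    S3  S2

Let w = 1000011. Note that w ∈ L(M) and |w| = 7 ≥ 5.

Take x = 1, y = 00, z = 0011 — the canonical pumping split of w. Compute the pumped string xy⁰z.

10011

xy⁰z = xz = 1·0011 = 10011.
Reading y = 00 takes M from S4 back to S4, so after x the machine is still in S4, and z then leads to the accepting state S4. Hence 10011 ∈ L(M).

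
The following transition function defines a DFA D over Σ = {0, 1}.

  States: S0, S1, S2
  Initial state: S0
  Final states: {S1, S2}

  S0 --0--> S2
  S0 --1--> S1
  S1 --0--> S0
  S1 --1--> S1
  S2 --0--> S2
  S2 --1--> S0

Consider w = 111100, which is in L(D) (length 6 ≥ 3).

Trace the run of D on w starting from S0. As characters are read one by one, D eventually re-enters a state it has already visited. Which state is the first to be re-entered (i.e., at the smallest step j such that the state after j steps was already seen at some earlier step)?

S1

State sequence: S0 -1-> S1 -1-> S1 -1-> S1 -1-> S1 -0-> S0 -0-> S2
First repeat at step 2: S1 was already visited.

The earliest repeat is at step j = 2: D is in S1, which it already visited at step i = 1.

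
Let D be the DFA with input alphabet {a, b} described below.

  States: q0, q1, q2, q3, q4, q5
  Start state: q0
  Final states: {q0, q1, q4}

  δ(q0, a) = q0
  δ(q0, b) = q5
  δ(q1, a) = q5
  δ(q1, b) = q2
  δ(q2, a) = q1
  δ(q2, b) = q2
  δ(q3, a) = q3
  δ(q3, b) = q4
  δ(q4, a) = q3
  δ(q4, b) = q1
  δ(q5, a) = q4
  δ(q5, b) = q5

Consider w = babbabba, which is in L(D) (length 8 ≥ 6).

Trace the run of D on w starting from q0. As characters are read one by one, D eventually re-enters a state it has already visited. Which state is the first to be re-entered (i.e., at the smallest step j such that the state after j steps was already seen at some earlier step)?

State sequence: q0 -b-> q5 -a-> q4 -b-> q1 -b-> q2 -a-> q1 -b-> q2 -b-> q2 -a-> q1
First repeat at step 5: q1 was already visited.

The earliest repeat is at step j = 5: D is in q1, which it already visited at step i = 3.
With |Q| = 6, pigeonhole forces a state repeat no later than step 6; the substring read between the first and second visits to that state can be pumped.

q1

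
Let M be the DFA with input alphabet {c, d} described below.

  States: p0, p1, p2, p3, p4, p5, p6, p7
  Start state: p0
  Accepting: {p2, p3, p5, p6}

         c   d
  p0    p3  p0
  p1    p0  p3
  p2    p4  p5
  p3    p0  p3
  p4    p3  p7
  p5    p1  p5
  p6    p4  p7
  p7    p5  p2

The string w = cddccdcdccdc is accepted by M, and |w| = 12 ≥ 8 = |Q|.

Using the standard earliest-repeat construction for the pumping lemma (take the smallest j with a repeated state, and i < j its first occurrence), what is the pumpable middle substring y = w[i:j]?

d

Run of M on w = c d d c c d c d c c d c:
  step 0: p0  (start)
  step 1: p3  (read c: p0→p3)
  step 2: p3  (read d: p3→p3)   ← first repeat (p3 seen earlier)
  step 3: p3  (read d: p3→p3)
  step 4: p0  (read c: p3→p0)
  step 5: p3  (read c: p0→p3)
  step 6: p3  (read d: p3→p3)
  step 7: p0  (read c: p3→p0)
  step 8: p0  (read d: p0→p0)
  step 9: p3  (read c: p0→p3)
  step 10: p0  (read c: p3→p0)
  step 11: p0  (read d: p0→p0)
  step 12: p3  (read c: p0→p3)

So i = 1, j = 2, giving x = w[0:1] = c, y = w[1:2] = d, z = w[2:12] = dccdcdccdc.
Check: |xy| = 2 ≤ 8 and |y| = 1 ≥ 1. Reading y takes M from p3 back to p3, so every xyⁱz is accepted.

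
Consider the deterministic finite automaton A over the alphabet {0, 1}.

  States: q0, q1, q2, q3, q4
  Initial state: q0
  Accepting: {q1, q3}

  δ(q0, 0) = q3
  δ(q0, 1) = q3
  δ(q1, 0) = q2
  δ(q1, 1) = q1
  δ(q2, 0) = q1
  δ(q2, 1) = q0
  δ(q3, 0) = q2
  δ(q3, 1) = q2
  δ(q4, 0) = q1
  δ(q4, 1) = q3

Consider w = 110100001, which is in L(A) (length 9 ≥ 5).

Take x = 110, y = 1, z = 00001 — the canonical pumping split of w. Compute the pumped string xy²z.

1101100001

xy^2z = 110·1·1·00001 = 1101100001.
Reading y = 1 takes A from q1 back to q1, so after x·y·y the machine is still in q1, and z then leads to the accepting state q1. Hence 1101100001 ∈ L(A).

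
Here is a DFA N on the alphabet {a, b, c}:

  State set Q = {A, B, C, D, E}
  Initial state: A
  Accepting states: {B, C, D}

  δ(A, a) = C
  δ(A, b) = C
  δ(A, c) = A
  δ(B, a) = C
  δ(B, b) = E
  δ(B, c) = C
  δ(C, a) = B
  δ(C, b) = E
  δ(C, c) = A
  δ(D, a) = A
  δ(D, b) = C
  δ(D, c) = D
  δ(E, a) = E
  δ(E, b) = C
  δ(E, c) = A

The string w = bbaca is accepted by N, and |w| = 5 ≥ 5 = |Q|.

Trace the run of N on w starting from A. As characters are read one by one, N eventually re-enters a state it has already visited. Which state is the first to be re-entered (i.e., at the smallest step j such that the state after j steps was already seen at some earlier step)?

E

Run of N on w = b b a c a:
  step 0: A  (start)
  step 1: C  (read b: A→C)
  step 2: E  (read b: C→E)
  step 3: E  (read a: E→E)   ← first repeat (E seen earlier)
  step 4: A  (read c: E→A)
  step 5: C  (read a: A→C)

The earliest repeat is at step j = 3: N is in E, which it already visited at step i = 2.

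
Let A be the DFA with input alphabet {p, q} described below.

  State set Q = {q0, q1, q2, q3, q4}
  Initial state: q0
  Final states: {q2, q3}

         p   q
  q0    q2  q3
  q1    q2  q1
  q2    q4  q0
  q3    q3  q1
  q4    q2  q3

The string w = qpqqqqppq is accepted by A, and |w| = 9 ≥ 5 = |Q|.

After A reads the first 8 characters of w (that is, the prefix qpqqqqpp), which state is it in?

State sequence: q0 -q-> q3 -p-> q3 -q-> q1 -q-> q1 -q-> q1 -q-> q1 -p-> q2 -p-> q4

After reading 8 characters, A is in state q4.

q4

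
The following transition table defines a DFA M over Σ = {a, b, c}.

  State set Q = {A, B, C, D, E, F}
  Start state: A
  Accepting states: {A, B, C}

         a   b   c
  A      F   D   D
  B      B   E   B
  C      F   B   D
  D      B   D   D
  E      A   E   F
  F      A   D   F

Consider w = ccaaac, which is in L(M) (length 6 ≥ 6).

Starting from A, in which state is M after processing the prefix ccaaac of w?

State sequence: A -c-> D -c-> D -a-> B -a-> B -a-> B -c-> B

After reading 6 characters, M is in state B.
(This kind of state-tracing is the core of the pumping-lemma construction: with 6 states, pigeonhole forces a repeat within the first 6 steps.)

B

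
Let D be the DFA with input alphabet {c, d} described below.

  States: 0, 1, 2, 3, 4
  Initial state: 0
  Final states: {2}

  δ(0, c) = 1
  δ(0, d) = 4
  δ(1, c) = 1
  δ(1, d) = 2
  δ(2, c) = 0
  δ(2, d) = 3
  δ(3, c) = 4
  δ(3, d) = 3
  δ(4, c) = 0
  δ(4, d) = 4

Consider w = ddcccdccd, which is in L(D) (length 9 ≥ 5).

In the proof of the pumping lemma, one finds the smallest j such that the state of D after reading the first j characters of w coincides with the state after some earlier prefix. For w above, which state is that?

State sequence: 0 -d-> 4 -d-> 4 -c-> 0 -c-> 1 -c-> 1 -d-> 2 -c-> 0 -c-> 1 -d-> 2
First repeat at step 2: 4 was already visited.

The earliest repeat is at step j = 2: D is in 4, which it already visited at step i = 1.

4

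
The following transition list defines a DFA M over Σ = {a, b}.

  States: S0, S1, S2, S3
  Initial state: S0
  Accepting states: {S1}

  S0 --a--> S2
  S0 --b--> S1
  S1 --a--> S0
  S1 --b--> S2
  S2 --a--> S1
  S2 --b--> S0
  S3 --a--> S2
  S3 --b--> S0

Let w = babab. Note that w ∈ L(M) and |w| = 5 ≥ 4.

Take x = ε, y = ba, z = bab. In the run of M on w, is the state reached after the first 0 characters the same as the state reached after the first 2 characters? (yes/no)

Run of M on the first 2 characters of w = b a:
  step 0: S0  (start)
  step 1: S1  (read b: S0→S1)
  step 2: S0  (read a: S1→S0)

After x (step 0): S0. After xy (step 2): S0.
They match, so y = ba drives M around a cycle from S0 back to itself; pumping y any number of times keeps M in S0 before reading z, and xyⁱz ∈ L(M) for every i ≥ 0.

yes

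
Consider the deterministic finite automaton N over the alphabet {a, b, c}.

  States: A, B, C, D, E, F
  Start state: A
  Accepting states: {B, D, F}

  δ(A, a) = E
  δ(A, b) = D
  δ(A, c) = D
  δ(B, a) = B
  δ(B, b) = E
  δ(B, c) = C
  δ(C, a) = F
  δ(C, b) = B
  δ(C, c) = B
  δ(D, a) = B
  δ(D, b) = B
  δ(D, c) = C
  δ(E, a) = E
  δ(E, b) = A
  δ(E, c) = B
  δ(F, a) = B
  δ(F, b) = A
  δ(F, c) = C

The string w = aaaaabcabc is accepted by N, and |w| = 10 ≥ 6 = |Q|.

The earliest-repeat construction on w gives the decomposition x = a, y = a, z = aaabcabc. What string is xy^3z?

aaaaaaabcabc

xy^3z = a·a·a·a·aaabcabc = aaaaaaabcabc.
Reading y = a takes N from E back to E, so after x·y·y·y the machine is still in E, and z then leads to the accepting state B. Hence aaaaaaabcabc ∈ L(N).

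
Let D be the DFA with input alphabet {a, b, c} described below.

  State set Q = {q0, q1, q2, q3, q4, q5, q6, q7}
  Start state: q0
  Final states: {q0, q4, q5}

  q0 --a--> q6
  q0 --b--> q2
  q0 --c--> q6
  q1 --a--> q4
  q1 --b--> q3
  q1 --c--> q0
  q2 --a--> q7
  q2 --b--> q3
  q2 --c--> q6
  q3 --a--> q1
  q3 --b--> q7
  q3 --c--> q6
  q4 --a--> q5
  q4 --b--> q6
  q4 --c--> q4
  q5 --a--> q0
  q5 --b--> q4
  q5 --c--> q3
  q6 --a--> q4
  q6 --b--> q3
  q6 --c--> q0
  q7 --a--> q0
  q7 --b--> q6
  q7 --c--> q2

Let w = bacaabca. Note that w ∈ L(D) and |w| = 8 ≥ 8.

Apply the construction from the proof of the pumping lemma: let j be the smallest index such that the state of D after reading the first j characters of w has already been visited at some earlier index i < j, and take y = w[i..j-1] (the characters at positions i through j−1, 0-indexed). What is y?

ac

Run of D on w = b a c a a b c a:
  step 0: q0  (start)
  step 1: q2  (read b: q0→q2)
  step 2: q7  (read a: q2→q7)
  step 3: q2  (read c: q7→q2)   ← first repeat (q2 seen earlier)
  step 4: q7  (read a: q2→q7)
  step 5: q0  (read a: q7→q0)
  step 6: q2  (read b: q0→q2)
  step 7: q6  (read c: q2→q6)
  step 8: q4  (read a: q6→q4)

So i = 1, j = 3, giving x = w[0:1] = b, y = w[1:3] = ac, z = w[3:8] = aabca.
Check: |xy| = 3 ≤ 8 and |y| = 2 ≥ 1. Reading y takes D from q2 back to q2, so every xyⁱz is accepted.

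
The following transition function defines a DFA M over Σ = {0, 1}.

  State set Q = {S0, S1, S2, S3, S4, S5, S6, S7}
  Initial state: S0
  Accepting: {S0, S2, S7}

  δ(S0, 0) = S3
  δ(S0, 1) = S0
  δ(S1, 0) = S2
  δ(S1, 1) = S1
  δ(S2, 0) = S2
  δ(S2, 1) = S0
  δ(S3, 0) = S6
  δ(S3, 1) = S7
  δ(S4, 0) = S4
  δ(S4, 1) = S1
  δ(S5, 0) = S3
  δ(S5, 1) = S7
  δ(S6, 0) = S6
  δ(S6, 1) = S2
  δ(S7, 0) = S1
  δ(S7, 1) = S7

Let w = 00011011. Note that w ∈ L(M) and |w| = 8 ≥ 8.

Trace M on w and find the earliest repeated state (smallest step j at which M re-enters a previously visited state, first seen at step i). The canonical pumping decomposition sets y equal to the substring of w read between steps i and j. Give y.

0

State sequence: S0 -0-> S3 -0-> S6 -0-> S6 -1-> S2 -1-> S0 -0-> S3 -1-> S7 -1-> S7
First repeat at step 3: S6 was already visited.

So i = 2, j = 3, giving x = w[0:2] = 00, y = w[2:3] = 0, z = w[3:8] = 11011.
Check: |xy| = 3 ≤ 8 and |y| = 1 ≥ 1. Reading y takes M from S6 back to S6, so every xyⁱz is accepted.
Since M has 8 states, any run of length ≥ 8 visits 8+1 states, so by pigeonhole some state repeats within the first 8 steps — that repeat gives the pumpable loop.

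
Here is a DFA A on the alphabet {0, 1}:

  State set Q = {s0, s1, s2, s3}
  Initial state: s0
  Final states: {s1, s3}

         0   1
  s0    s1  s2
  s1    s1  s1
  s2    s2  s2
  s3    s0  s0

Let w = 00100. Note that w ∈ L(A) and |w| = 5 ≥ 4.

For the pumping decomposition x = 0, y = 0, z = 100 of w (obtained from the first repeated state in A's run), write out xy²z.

000100

xy^2z = 0·0·0·100 = 000100.
Reading y = 0 takes A from s1 back to s1, so after x·y·y the machine is still in s1, and z then leads to the accepting state s1. Hence 000100 ∈ L(A).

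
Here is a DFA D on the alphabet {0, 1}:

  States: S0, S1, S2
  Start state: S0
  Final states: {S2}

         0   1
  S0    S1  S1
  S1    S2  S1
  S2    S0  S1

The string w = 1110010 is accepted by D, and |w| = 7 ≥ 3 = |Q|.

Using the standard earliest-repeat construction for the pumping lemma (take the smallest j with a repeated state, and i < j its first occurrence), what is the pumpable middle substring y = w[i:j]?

1

State sequence: S0 -1-> S1 -1-> S1 -1-> S1 -0-> S2 -0-> S0 -1-> S1 -0-> S2
First repeat at step 2: S1 was already visited.

So i = 1, j = 2, giving x = w[0:1] = 1, y = w[1:2] = 1, z = w[2:7] = 10010.
Check: |xy| = 2 ≤ 3 and |y| = 1 ≥ 1. Reading y takes D from S1 back to S1, so every xyⁱz is accepted.
The DFA has 3 states, so the proof of the pumping lemma guarantees a repeated state among the first 3+1 visited; the segment between the two visits is the pumpable y.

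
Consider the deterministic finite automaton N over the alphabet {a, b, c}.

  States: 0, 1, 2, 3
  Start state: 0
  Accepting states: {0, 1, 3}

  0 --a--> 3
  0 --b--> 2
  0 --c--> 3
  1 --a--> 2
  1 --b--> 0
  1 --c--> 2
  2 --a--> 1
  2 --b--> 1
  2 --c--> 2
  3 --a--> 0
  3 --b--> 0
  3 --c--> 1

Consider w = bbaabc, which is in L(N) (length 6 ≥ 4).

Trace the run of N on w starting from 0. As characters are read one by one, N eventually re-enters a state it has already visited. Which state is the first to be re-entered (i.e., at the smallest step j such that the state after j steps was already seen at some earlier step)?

Run of N on w = b b a a b c:
  step 0: 0  (start)
  step 1: 2  (read b: 0→2)
  step 2: 1  (read b: 2→1)
  step 3: 2  (read a: 1→2)   ← first repeat (2 seen earlier)
  step 4: 1  (read a: 2→1)
  step 5: 0  (read b: 1→0)
  step 6: 3  (read c: 0→3)

The earliest repeat is at step j = 3: N is in 2, which it already visited at step i = 1.
Since N has 4 states, any run of length ≥ 4 visits 4+1 states, so by pigeonhole some state repeats within the first 4 steps — that repeat gives the pumpable loop.

2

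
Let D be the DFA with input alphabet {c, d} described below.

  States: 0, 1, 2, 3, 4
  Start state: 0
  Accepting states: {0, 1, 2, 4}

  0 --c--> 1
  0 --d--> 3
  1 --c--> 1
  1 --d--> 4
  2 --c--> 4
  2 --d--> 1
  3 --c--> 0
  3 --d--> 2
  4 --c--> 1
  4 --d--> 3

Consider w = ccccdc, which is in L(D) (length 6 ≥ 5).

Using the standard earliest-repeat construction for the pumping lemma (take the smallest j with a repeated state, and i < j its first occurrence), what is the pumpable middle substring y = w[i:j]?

State sequence: 0 -c-> 1 -c-> 1 -c-> 1 -c-> 1 -d-> 4 -c-> 1
First repeat at step 2: 1 was already visited.

So i = 1, j = 2, giving x = w[0:1] = c, y = w[1:2] = c, z = w[2:6] = ccdc.
Check: |xy| = 2 ≤ 5 and |y| = 1 ≥ 1. Reading y takes D from 1 back to 1, so every xyⁱz is accepted.
Since D has 5 states, any run of length ≥ 5 visits 5+1 states, so by pigeonhole some state repeats within the first 5 steps — that repeat gives the pumpable loop.

c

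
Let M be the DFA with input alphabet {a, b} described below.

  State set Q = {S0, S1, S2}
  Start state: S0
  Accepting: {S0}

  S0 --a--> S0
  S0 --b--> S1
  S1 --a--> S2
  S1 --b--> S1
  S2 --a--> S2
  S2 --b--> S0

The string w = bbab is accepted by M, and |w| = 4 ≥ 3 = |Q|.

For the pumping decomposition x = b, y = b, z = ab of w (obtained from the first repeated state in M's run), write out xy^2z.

bbbab

xy^2z = b·b·b·ab = bbbab.
Reading y = b takes M from S1 back to S1, so after x·y·y the machine is still in S1, and z then leads to the accepting state S0. Hence bbbab ∈ L(M).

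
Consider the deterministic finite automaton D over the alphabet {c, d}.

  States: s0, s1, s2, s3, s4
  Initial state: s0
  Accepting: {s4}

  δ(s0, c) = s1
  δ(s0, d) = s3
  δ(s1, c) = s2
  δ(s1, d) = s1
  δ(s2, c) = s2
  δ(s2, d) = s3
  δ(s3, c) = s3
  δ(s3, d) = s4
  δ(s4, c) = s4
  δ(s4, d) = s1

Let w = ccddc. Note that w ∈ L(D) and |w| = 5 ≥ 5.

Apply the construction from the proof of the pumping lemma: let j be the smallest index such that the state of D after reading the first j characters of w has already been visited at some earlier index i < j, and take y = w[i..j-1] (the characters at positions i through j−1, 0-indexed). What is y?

State sequence: s0 -c-> s1 -c-> s2 -d-> s3 -d-> s4 -c-> s4
First repeat at step 5: s4 was already visited.

So i = 4, j = 5, giving x = w[0:4] = ccdd, y = w[4:5] = c, z = w[5:5] = ε.
Check: |xy| = 5 ≤ 5 and |y| = 1 ≥ 1. Reading y takes D from s4 back to s4, so every xyⁱz is accepted.

c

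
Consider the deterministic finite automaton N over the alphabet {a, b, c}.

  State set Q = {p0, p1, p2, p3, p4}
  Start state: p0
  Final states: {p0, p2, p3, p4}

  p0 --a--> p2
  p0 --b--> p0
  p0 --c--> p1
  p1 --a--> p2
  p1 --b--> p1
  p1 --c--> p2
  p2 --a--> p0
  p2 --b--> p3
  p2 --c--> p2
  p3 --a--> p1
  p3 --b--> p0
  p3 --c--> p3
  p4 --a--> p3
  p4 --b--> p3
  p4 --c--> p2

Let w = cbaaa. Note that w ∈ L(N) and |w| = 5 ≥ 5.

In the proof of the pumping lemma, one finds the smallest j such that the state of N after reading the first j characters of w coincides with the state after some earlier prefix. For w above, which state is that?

p1

Run of N on w = c b a a a:
  step 0: p0  (start)
  step 1: p1  (read c: p0→p1)
  step 2: p1  (read b: p1→p1)   ← first repeat (p1 seen earlier)
  step 3: p2  (read a: p1→p2)
  step 4: p0  (read a: p2→p0)
  step 5: p2  (read a: p0→p2)

The earliest repeat is at step j = 2: N is in p1, which it already visited at step i = 1.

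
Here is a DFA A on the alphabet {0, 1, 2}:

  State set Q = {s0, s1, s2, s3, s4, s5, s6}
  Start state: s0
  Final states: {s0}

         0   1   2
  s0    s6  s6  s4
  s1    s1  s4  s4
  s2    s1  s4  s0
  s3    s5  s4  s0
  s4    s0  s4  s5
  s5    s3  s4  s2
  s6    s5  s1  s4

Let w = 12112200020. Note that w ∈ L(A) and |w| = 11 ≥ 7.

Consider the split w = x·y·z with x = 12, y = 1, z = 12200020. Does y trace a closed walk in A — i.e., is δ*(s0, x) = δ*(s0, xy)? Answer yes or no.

Run of A on the first 3 characters of w = 1 2 1:
  step 0: s0  (start)
  step 1: s6  (read 1: s0→s6)
  step 2: s4  (read 2: s6→s4)
  step 3: s4  (read 1: s4→s4)

After x (step 2): s4. After xy (step 3): s4.
They match, so y = 1 drives A around a cycle from s4 back to itself; pumping y any number of times keeps A in s4 before reading z, and xyⁱz ∈ L(A) for every i ≥ 0.

yes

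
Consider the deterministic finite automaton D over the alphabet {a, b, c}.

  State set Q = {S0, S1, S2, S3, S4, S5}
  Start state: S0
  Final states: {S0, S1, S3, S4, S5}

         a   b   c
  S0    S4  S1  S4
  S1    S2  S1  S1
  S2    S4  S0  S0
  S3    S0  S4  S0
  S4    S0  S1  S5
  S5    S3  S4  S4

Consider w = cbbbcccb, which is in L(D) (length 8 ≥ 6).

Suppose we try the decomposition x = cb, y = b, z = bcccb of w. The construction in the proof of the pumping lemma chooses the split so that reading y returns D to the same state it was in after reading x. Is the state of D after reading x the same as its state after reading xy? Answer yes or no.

yes

Run of D on the first 3 characters of w = c b b:
  step 0: S0  (start)
  step 1: S4  (read c: S0→S4)
  step 2: S1  (read b: S4→S1)
  step 3: S1  (read b: S1→S1)

After x (step 2): S1. After xy (step 3): S1.
They match, so y = b drives D around a cycle from S1 back to itself; pumping y any number of times keeps D in S1 before reading z, and xyⁱz ∈ L(D) for every i ≥ 0.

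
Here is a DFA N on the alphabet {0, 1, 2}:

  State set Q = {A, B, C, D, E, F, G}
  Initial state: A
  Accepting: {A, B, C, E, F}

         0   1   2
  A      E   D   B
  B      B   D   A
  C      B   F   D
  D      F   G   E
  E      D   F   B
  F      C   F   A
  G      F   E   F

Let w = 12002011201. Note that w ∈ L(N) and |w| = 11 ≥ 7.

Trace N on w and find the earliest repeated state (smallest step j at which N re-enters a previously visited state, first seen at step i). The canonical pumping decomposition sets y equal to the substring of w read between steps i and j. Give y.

20

Run of N on w = 1 2 0 0 2 0 1 1 2 0 1:
  step 0: A  (start)
  step 1: D  (read 1: A→D)
  step 2: E  (read 2: D→E)
  step 3: D  (read 0: E→D)   ← first repeat (D seen earlier)
  step 4: F  (read 0: D→F)
  step 5: A  (read 2: F→A)
  step 6: E  (read 0: A→E)
  step 7: F  (read 1: E→F)
  step 8: F  (read 1: F→F)
  step 9: A  (read 2: F→A)
  step 10: E  (read 0: A→E)
  step 11: F  (read 1: E→F)

So i = 1, j = 3, giving x = w[0:1] = 1, y = w[1:3] = 20, z = w[3:11] = 02011201.
Check: |xy| = 3 ≤ 7 and |y| = 2 ≥ 1. Reading y takes N from D back to D, so every xyⁱz is accepted.
The DFA has 7 states, so the proof of the pumping lemma guarantees a repeated state among the first 7+1 visited; the segment between the two visits is the pumpable y.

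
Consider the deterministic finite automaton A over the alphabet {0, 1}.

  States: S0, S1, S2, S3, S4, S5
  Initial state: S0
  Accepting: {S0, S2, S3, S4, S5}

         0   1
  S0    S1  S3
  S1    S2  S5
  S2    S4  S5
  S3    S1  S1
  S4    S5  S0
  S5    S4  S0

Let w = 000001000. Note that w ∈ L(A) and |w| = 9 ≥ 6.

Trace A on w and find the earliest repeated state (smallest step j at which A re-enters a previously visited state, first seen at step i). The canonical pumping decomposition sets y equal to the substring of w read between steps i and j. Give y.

00

Run of A on w = 0 0 0 0 0 1 0 0 0:
  step 0: S0  (start)
  step 1: S1  (read 0: S0→S1)
  step 2: S2  (read 0: S1→S2)
  step 3: S4  (read 0: S2→S4)
  step 4: S5  (read 0: S4→S5)
  step 5: S4  (read 0: S5→S4)   ← first repeat (S4 seen earlier)
  step 6: S0  (read 1: S4→S0)
  step 7: S1  (read 0: S0→S1)
  step 8: S2  (read 0: S1→S2)
  step 9: S4  (read 0: S2→S4)

So i = 3, j = 5, giving x = w[0:3] = 000, y = w[3:5] = 00, z = w[5:9] = 1000.
Check: |xy| = 5 ≤ 6 and |y| = 2 ≥ 1. Reading y takes A from S4 back to S4, so every xyⁱz is accepted.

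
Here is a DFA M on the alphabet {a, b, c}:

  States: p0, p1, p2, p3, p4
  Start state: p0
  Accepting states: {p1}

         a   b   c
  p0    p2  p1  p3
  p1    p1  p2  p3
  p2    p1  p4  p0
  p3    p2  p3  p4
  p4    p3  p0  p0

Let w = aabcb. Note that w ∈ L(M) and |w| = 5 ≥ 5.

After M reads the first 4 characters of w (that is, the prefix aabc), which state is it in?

p0

State sequence: p0 -a-> p2 -a-> p1 -b-> p2 -c-> p0

After reading 4 characters, M is in state p0.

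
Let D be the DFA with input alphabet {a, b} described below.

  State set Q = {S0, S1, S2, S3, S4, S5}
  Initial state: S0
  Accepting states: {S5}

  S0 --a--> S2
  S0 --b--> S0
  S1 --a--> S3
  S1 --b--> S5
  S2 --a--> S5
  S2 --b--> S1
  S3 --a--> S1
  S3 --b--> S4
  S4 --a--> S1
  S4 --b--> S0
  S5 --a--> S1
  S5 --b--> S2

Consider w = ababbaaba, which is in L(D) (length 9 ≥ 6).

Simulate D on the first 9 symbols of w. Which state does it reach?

Run of D on the first 9 characters of w = a b a b b a a b a:
  step 0: S0  (start)
  step 1: S2  (read a: S0→S2)
  step 2: S1  (read b: S2→S1)
  step 3: S3  (read a: S1→S3)
  step 4: S4  (read b: S3→S4)
  step 5: S0  (read b: S4→S0)
  step 6: S2  (read a: S0→S2)
  step 7: S5  (read a: S2→S5)
  step 8: S2  (read b: S5→S2)
  step 9: S5  (read a: S2→S5)

After reading 9 characters, D is in state S5.

S5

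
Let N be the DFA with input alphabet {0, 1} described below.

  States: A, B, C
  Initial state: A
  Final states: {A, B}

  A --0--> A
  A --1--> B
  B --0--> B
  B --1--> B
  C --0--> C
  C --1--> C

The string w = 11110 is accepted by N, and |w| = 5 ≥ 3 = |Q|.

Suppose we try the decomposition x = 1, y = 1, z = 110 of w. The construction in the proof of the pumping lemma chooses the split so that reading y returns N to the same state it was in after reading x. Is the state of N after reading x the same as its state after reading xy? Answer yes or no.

Run of N on the first 2 characters of w = 1 1:
  step 0: A  (start)
  step 1: B  (read 1: A→B)
  step 2: B  (read 1: B→B)

After x (step 1): B. After xy (step 2): B.
They match, so y = 1 drives N around a cycle from B back to itself; pumping y any number of times keeps N in B before reading z, and xyⁱz ∈ L(N) for every i ≥ 0.

yes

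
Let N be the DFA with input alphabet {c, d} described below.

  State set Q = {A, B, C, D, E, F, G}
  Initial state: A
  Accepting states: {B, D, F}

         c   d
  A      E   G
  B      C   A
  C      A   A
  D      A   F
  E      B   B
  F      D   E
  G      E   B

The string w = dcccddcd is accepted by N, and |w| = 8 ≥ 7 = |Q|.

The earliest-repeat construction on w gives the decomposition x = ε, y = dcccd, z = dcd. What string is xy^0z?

dcd

xy⁰z = xz = ε·dcd = dcd.
Reading y = dcccd takes N from A back to A, so after x the machine is still in A, and z then leads to the accepting state B. Hence dcd ∈ L(N).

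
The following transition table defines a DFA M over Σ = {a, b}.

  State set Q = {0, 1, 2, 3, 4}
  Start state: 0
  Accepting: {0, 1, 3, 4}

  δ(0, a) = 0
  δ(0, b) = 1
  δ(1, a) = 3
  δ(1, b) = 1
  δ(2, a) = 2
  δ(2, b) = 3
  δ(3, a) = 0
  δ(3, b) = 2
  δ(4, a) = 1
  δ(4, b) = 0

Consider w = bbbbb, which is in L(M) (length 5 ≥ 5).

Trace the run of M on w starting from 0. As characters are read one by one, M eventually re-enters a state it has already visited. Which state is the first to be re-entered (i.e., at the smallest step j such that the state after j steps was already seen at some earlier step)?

State sequence: 0 -b-> 1 -b-> 1 -b-> 1 -b-> 1 -b-> 1
First repeat at step 2: 1 was already visited.

The earliest repeat is at step j = 2: M is in 1, which it already visited at step i = 1.

1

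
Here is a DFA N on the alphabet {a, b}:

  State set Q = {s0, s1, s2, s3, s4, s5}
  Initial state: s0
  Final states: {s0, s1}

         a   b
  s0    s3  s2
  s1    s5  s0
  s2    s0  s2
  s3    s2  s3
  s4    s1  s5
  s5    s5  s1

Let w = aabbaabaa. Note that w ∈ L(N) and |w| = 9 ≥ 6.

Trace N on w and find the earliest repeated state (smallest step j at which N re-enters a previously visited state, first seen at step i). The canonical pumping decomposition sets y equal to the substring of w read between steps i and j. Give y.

State sequence: s0 -a-> s3 -a-> s2 -b-> s2 -b-> s2 -a-> s0 -a-> s3 -b-> s3 -a-> s2 -a-> s0
First repeat at step 3: s2 was already visited.

So i = 2, j = 3, giving x = w[0:2] = aa, y = w[2:3] = b, z = w[3:9] = baabaa.
Check: |xy| = 3 ≤ 6 and |y| = 1 ≥ 1. Reading y takes N from s2 back to s2, so every xyⁱz is accepted.

b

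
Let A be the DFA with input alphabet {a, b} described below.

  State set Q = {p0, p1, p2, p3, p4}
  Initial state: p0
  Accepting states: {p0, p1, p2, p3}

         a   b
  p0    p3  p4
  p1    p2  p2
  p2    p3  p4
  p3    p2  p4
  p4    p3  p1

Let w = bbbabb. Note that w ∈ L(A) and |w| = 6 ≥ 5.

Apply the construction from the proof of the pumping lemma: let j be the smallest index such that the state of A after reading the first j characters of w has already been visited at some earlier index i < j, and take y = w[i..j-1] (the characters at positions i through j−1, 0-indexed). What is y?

State sequence: p0 -b-> p4 -b-> p1 -b-> p2 -a-> p3 -b-> p4 -b-> p1
First repeat at step 5: p4 was already visited.

So i = 1, j = 5, giving x = w[0:1] = b, y = w[1:5] = bbab, z = w[5:6] = b.
Check: |xy| = 5 ≤ 5 and |y| = 4 ≥ 1. Reading y takes A from p4 back to p4, so every xyⁱz is accepted.

bbab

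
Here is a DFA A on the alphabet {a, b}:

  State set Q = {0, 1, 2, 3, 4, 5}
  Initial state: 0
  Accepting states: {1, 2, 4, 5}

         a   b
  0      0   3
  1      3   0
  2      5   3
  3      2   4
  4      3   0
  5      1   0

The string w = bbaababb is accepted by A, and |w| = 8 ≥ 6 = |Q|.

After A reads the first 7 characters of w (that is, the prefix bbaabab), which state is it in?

State sequence: 0 -b-> 3 -b-> 4 -a-> 3 -a-> 2 -b-> 3 -a-> 2 -b-> 3

After reading 7 characters, A is in state 3.
(This kind of state-tracing is the core of the pumping-lemma construction: with 6 states, pigeonhole forces a repeat within the first 6 steps.)

3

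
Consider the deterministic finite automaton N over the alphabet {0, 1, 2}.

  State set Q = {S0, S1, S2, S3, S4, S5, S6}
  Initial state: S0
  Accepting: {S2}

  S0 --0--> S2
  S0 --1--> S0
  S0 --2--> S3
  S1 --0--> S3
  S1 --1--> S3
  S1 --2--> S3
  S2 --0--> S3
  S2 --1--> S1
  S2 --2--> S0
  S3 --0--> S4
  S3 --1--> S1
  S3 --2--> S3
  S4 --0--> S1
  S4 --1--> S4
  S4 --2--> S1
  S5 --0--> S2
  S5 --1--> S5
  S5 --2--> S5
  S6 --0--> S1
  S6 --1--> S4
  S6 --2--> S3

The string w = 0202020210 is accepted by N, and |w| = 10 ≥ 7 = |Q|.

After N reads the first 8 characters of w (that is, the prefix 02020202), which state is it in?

State sequence: S0 -0-> S2 -2-> S0 -0-> S2 -2-> S0 -0-> S2 -2-> S0 -0-> S2 -2-> S0

After reading 8 characters, N is in state S0.

S0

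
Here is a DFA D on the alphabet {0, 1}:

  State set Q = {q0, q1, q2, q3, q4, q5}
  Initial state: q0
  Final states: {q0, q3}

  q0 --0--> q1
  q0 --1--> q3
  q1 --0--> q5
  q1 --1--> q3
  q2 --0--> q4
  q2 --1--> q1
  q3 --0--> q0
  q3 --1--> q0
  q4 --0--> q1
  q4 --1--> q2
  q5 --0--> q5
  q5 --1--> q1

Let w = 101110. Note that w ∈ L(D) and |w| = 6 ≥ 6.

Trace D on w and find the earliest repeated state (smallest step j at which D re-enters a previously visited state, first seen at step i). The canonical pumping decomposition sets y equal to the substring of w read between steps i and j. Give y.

State sequence: q0 -1-> q3 -0-> q0 -1-> q3 -1-> q0 -1-> q3 -0-> q0
First repeat at step 2: q0 was already visited.

So i = 0, j = 2, giving x = w[0:0] = ε, y = w[0:2] = 10, z = w[2:6] = 1110.
Check: |xy| = 2 ≤ 6 and |y| = 2 ≥ 1. Reading y takes D from q0 back to q0, so every xyⁱz is accepted.

10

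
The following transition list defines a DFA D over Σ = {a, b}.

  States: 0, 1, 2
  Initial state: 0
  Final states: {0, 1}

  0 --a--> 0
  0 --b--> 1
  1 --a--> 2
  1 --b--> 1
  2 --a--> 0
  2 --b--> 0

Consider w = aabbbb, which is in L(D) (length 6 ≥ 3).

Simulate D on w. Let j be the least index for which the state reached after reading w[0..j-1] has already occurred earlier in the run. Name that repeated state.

0

Run of D on w = a a b b b b:
  step 0: 0  (start)
  step 1: 0  (read a: 0→0)   ← first repeat (0 seen earlier)
  step 2: 0  (read a: 0→0)
  step 3: 1  (read b: 0→1)
  step 4: 1  (read b: 1→1)
  step 5: 1  (read b: 1→1)
  step 6: 1  (read b: 1→1)

The earliest repeat is at step j = 1: D is in 0, which it already visited at step i = 0.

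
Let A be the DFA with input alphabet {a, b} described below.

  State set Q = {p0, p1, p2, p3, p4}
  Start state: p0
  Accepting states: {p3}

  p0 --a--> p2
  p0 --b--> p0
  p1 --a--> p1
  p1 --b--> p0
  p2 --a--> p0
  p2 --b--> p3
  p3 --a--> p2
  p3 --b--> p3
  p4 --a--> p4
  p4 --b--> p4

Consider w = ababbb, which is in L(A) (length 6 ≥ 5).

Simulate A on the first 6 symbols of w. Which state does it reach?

Run of A on the first 6 characters of w = a b a b b b:
  step 0: p0  (start)
  step 1: p2  (read a: p0→p2)
  step 2: p3  (read b: p2→p3)
  step 3: p2  (read a: p3→p2)
  step 4: p3  (read b: p2→p3)
  step 5: p3  (read b: p3→p3)
  step 6: p3  (read b: p3→p3)

After reading 6 characters, A is in state p3.

p3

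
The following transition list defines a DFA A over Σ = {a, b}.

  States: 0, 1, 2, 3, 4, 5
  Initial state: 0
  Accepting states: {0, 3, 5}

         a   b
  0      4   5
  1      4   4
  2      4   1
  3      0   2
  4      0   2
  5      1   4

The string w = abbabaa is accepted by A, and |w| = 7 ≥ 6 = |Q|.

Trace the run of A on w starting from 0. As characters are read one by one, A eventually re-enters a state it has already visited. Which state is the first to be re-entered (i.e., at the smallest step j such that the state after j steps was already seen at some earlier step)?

Run of A on w = a b b a b a a:
  step 0: 0  (start)
  step 1: 4  (read a: 0→4)
  step 2: 2  (read b: 4→2)
  step 3: 1  (read b: 2→1)
  step 4: 4  (read a: 1→4)   ← first repeat (4 seen earlier)
  step 5: 2  (read b: 4→2)
  step 6: 4  (read a: 2→4)
  step 7: 0  (read a: 4→0)

The earliest repeat is at step j = 4: A is in 4, which it already visited at step i = 1.

4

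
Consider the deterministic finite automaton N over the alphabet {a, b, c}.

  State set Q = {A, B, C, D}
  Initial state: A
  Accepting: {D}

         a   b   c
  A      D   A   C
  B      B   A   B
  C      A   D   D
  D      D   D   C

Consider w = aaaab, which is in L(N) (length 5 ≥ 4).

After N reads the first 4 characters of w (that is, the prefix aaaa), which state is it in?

Run of N on the first 4 characters of w = a a a a:
  step 0: A  (start)
  step 1: D  (read a: A→D)
  step 2: D  (read a: D→D)
  step 3: D  (read a: D→D)
  step 4: D  (read a: D→D)

After reading 4 characters, N is in state D.
(This kind of state-tracing is the core of the pumping-lemma construction: with 4 states, pigeonhole forces a repeat within the first 4 steps.)

D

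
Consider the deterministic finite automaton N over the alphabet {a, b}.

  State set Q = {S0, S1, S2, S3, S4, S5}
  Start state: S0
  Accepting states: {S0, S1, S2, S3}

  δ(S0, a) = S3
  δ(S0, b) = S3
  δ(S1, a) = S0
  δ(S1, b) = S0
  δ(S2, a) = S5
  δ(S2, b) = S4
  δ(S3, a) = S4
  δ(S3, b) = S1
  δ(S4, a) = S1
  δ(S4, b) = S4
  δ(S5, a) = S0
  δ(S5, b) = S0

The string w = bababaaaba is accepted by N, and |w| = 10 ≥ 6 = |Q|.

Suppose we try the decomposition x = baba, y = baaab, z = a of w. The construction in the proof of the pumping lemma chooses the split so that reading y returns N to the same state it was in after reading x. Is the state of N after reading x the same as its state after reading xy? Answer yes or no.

Run of N on the first 9 characters of w = b a b a b a a a b:
  step 0: S0  (start)
  step 1: S3  (read b: S0→S3)
  step 2: S4  (read a: S3→S4)
  step 3: S4  (read b: S4→S4)
  step 4: S1  (read a: S4→S1)
  step 5: S0  (read b: S1→S0)
  step 6: S3  (read a: S0→S3)
  step 7: S4  (read a: S3→S4)
  step 8: S1  (read a: S4→S1)
  step 9: S0  (read b: S1→S0)

After x (step 4): S1. After xy (step 9): S0.
They differ (S1 ≠ S0), so y is not a cycle from the state after x; this split is not the one the pumping-lemma construction produces, and pumping y need not keep the string in L(N).

no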